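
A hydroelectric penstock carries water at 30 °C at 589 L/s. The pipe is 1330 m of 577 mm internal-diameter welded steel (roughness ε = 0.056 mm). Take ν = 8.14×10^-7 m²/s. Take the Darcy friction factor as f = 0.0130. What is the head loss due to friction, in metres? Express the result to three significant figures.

V = 4Q/(πD²) = 4·0.589/(π·0.577²) = 2.253 m/s
h_f = f(L/D)V²/(2g) = 0.01300·(1330/0.577)·2.253²/(2·9.81) = 7.749 m

h_f ≈ 7.75 m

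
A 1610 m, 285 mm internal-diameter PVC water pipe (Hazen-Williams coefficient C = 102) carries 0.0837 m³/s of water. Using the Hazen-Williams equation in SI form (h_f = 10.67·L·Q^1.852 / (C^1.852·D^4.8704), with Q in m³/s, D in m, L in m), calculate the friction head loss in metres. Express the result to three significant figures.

h_f ≈ 15.0 m

h_f = 10.67·1610·0.0837^1.852 / (102^1.852·0.285^4.8704) = 14.96 m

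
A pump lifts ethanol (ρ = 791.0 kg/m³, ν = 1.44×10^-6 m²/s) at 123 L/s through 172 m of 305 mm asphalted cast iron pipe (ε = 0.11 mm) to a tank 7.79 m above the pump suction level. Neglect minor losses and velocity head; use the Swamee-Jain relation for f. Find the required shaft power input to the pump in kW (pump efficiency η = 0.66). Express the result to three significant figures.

P_shaft ≈ 13.3 kW

V = 4Q/(πD²) = 1.684 m/s; Re = 3.57×10^5; ε/D = 3.61×10^-4; f = 0.01723
h_f = f(L/D)V²/2g = 1.404 m
Total head H = z + h_f = 7.79 + 1.404 = 9.194 m
P_hyd = ρgQH = 791.0·9.81·0.123·9.194 = 8.775 kW
P_shaft = P_hyd/η = 8.775/0.66 = 13.30 kW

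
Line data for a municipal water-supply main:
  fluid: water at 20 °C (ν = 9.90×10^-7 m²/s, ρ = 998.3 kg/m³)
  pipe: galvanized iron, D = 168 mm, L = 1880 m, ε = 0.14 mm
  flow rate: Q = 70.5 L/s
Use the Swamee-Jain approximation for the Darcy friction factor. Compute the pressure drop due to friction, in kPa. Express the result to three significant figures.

V = 4Q/(πD²) = 4·0.0705/(π·0.168²) = 3.180 m/s
Re = VD/ν = 3.180·0.168/9.90×10^-7 = 5.40×10^5 → turbulent
ε/D = 0.14/168 = 8.33×10^-4
Swamee-Jain: f = 0.01954
h_f = f(L/D)V²/(2g) = 0.01954·(1880/0.168)·3.180²/(2·9.81) = 112.7 m
Δp = ρg·h_f = 998.3·9.81·112.7 = 1104 kPa

Δp ≈ 1100 kPa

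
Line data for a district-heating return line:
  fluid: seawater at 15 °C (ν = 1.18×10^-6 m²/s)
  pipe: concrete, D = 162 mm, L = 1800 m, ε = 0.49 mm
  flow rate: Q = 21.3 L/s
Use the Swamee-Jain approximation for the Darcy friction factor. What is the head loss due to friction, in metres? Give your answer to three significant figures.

V = 4Q/(πD²) = 4·0.0213/(π·0.162²) = 1.033 m/s
Re = VD/ν = 1.033·0.162/1.18×10^-6 = 1.42×10^5 → turbulent
ε/D = 0.49/162 = 0.00302
Swamee-Jain: f = 0.02737
h_f = f(L/D)V²/(2g) = 0.02737·(1800/0.162)·1.033²/(2·9.81) = 16.55 m

h_f ≈ 16.6 m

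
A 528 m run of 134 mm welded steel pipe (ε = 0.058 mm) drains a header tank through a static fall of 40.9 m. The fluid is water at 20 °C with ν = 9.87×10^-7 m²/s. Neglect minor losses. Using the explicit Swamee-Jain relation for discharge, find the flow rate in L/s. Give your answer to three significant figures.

Q ≈ 48.4 L/s

Swamee-Jain (Type II): Q = -0.965·√(gD⁵h_f/L)·ln[ε/(3.7D) + √(3.17ν²L/(gD³h_f))]
√(gD⁵h_f/L) = √(9.81·0.134⁵·40.9/528) = 0.005730
ε/(3.7D) = 1.17×10^-4; √(3.17ν²L/(gD³h_f)) = 4.11×10^-5
Q = -0.965·0.005730·ln(1.581×10^-4) = 0.04839 m³/s
Check: V = 3.43 m/s, Re = 4.66×10^5, f = 0.01741, h_f = 41.2 m ≈ 40.9 m ✓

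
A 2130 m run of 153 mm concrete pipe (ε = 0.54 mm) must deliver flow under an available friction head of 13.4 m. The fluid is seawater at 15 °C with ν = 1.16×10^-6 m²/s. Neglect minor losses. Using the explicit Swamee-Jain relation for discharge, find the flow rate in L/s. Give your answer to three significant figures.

Swamee-Jain (Type II): Q = -0.965·√(gD⁵h_f/L)·ln[ε/(3.7D) + √(3.17ν²L/(gD³h_f))]
√(gD⁵h_f/L) = √(9.81·0.153⁵·13.4/2130) = 0.002275
ε/(3.7D) = 9.54×10^-4; √(3.17ν²L/(gD³h_f)) = 1.39×10^-4
Q = -0.965·0.002275·ln(0.001093) = 0.01497 m³/s
Check: V = 0.814 m/s, Re = 1.07×10^5, f = 0.02874, h_f = 13.5 m ≈ 13.4 m ✓

Q ≈ 15.0 L/s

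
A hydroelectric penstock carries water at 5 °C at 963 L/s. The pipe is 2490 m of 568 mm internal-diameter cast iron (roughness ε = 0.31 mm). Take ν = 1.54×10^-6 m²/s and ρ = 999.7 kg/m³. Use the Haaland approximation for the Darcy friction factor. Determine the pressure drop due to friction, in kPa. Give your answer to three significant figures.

V = 4Q/(πD²) = 4·0.963/(π·0.568²) = 3.800 m/s
Re = VD/ν = 3.800·0.568/1.54×10^-6 = 1.40×10^6 → turbulent
ε/D = 0.31/568 = 5.46×10^-4
Haaland: f = 0.01736
h_f = f(L/D)V²/(2g) = 0.01736·(2490/0.568)·3.800²/(2·9.81) = 56.04 m
Δp = ρg·h_f = 999.7·9.81·56.04 = 549.6 kPa

Δp ≈ 550 kPa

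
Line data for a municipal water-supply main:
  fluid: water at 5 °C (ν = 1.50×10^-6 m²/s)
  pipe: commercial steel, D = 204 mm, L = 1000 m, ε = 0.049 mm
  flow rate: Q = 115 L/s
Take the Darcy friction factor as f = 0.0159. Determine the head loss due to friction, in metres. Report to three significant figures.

V = 4Q/(πD²) = 4·0.115/(π·0.204²) = 3.518 m/s
h_f = f(L/D)V²/(2g) = 0.01590·(1000/0.204)·3.518²/(2·9.81) = 49.18 m

h_f ≈ 49.2 m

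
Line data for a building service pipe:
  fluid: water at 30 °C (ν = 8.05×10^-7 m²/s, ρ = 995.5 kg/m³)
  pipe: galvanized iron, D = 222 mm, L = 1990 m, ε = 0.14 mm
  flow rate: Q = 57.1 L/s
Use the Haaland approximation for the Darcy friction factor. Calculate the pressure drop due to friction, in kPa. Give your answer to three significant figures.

V = 4Q/(πD²) = 4·0.0571/(π·0.222²) = 1.475 m/s
Re = VD/ν = 1.475·0.222/8.05×10^-7 = 4.07×10^5 → turbulent
ε/D = 0.14/222 = 6.31×10^-4
Haaland: f = 0.01851
h_f = f(L/D)V²/(2g) = 0.01851·(1990/0.222)·1.475²/(2·9.81) = 18.41 m
Δp = ρg·h_f = 995.5·9.81·18.41 = 179.7 kPa

Δp ≈ 180 kPa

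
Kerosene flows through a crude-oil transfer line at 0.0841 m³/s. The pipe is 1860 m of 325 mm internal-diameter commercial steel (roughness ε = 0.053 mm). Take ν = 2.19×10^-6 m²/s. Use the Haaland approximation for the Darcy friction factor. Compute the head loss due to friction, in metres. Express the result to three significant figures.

V = 4Q/(πD²) = 4·0.0841/(π·0.325²) = 1.014 m/s
Re = VD/ν = 1.014·0.325/2.19×10^-6 = 1.50×10^5 → turbulent
ε/D = 0.053/325 = 1.63×10^-4
Haaland: f = 0.01734
h_f = f(L/D)V²/(2g) = 0.01734·(1860/0.325)·1.014²/(2·9.81) = 5.200 m

h_f ≈ 5.20 m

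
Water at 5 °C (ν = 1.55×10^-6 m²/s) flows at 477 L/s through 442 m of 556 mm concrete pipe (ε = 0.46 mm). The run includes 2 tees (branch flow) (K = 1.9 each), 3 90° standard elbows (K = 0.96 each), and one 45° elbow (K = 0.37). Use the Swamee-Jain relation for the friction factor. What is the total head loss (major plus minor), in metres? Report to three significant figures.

H_L ≈ 4.41 m

V = 4Q/(πD²) = 1.965 m/s; V²/2g = 0.1967 m
Re = 7.05×10^5, ε/D = 8.27×10^-4 → f = 0.01936 (Swamee-Jain)
Major: h_f = f(L/D)·V²/2g = 0.01936·795.0·0.1967 = 3.028 m
Minor: ΣK = 7.05; h_m = ΣK·V²/2g = 1.387 m
Total H_L = 3.028 + 1.387 = 4.414 m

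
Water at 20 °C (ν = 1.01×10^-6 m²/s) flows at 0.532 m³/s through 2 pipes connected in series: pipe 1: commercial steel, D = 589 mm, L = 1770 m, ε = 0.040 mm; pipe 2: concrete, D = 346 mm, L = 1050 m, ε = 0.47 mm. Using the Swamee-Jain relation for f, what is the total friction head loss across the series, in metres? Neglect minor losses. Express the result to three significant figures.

H ≈ 113 m

Pipe 1: V = 1.953 m/s, Re = 1.14×10^6, ε/D = 6.79×10^-5, f = 0.01284, h_1 = f(L/D)V²/2g = 7.498 m
Pipe 2: V = 5.658 m/s, Re = 1.94×10^6, ε/D = 0.00136, f = 0.02137, h_2 = f(L/D)V²/2g = 105.8 m
Series → Q common, losses add: H = Σh = 113.3 m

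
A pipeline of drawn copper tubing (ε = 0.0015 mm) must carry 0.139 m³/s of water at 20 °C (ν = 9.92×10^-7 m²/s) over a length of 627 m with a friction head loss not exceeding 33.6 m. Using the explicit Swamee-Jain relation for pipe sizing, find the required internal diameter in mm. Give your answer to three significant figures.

Swamee-Jain (Type III): D = 0.66·[ε^1.25·(LQ²/(gh_f))^4.75 + ν·Q^9.4·(L/(gh_f))^5.2]^0.04
LQ²/(gh_f) = 0.03675; L/(gh_f) = 1.902
Term 1 = ε^1.25·(…)^4.75 = 8.04×10^-15; Term 2 = ν·Q^9.4·(…)^5.2 = 2.47×10^-13
D = 0.66·(8.04×10^-15 + 2.47×10^-13)^0.04 = 0.2069 m = 207 mm
Check: V = 4.13 m/s, Re = 8.62×10^5, f = 0.01207, h_f = 31.8 m ≈ 33.6 m ✓

D ≈ 207 mm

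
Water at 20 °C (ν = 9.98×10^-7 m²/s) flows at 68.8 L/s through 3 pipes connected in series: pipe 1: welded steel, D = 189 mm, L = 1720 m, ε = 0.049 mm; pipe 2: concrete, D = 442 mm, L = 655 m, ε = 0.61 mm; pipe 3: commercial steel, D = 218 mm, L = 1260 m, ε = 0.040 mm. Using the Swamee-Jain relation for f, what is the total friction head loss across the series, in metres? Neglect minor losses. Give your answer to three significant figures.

Pipe 1: V = 2.452 m/s, Re = 4.64×10^5, ε/D = 2.59×10^-4, f = 0.01613, h_1 = f(L/D)V²/2g = 44.99 m
Pipe 2: V = 0.4484 m/s, Re = 1.99×10^5, ε/D = 0.00138, f = 0.02258, h_2 = f(L/D)V²/2g = 0.3430 m
Pipe 3: V = 1.843 m/s, Re = 4.03×10^5, ε/D = 1.83×10^-4, f = 0.01567, h_3 = f(L/D)V²/2g = 15.69 m
Series → Q common, losses add: H = Σh = 61.02 m

H ≈ 61.0 m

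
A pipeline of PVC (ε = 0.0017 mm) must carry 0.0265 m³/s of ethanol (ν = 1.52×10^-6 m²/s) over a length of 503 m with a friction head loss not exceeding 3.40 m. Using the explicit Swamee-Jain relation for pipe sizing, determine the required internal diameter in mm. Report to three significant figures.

Swamee-Jain (Type III): D = 0.66·[ε^1.25·(LQ²/(gh_f))^4.75 + ν·Q^9.4·(L/(gh_f))^5.2]^0.04
LQ²/(gh_f) = 0.01059; L/(gh_f) = 15.08
Term 1 = ε^1.25·(…)^4.75 = 2.55×10^-17; Term 2 = ν·Q^9.4·(…)^5.2 = 3.08×10^-15
D = 0.66·(2.55×10^-17 + 3.08×10^-15)^0.04 = 0.1735 m = 173 mm
Check: V = 1.12 m/s, Re = 1.28×10^5, f = 0.01705, h_f = 3.17 m ≈ 3.40 m ✓

D ≈ 173 mm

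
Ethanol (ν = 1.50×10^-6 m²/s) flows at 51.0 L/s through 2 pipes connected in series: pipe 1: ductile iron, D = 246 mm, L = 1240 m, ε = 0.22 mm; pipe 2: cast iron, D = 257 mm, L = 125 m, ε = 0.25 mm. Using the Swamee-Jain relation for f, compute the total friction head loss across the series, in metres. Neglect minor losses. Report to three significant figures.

H ≈ 6.71 m

Pipe 1: V = 1.073 m/s, Re = 1.76×10^5, ε/D = 8.94×10^-4, f = 0.02094, h_1 = f(L/D)V²/2g = 6.196 m
Pipe 2: V = 0.9831 m/s, Re = 1.68×10^5, ε/D = 9.73×10^-4, f = 0.02132, h_2 = f(L/D)V²/2g = 0.5109 m
Series → Q common, losses add: H = Σh = 6.706 m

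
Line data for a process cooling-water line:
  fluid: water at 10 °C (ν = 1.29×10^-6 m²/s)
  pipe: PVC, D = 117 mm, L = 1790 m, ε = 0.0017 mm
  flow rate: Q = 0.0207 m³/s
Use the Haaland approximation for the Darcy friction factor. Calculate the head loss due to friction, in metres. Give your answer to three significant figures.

h_f ≈ 46.2 m

V = 4Q/(πD²) = 4·0.0207/(π·0.117²) = 1.925 m/s
Re = VD/ν = 1.925·0.117/1.29×10^-6 = 1.75×10^5 → turbulent
ε/D = 0.0017/117 = 1.45×10^-5
Haaland: f = 0.01600
h_f = f(L/D)V²/(2g) = 0.01600·(1790/0.117)·1.925²/(2·9.81) = 46.24 m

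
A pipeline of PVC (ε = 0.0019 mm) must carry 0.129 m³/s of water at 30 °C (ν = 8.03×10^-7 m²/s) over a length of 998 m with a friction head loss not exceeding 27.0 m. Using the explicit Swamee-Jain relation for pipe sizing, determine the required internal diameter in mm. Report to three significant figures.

D ≈ 230 mm

Swamee-Jain (Type III): D = 0.66·[ε^1.25·(LQ²/(gh_f))^4.75 + ν·Q^9.4·(L/(gh_f))^5.2]^0.04
LQ²/(gh_f) = 0.06270; L/(gh_f) = 3.768
Term 1 = ε^1.25·(…)^4.75 = 1.37×10^-13; Term 2 = ν·Q^9.4·(…)^5.2 = 3.47×10^-12
D = 0.66·(1.37×10^-13 + 3.47×10^-12)^0.04 = 0.2300 m = 230 mm
Check: V = 3.10 m/s, Re = 8.89×10^5, f = 0.01203, h_f = 25.6 m ≈ 27.0 m ✓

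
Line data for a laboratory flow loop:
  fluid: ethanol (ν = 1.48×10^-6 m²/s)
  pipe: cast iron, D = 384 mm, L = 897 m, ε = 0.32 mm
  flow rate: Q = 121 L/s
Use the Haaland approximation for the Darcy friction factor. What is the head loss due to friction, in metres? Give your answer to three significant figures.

h_f ≈ 2.58 m

V = 4Q/(πD²) = 4·0.121/(π·0.384²) = 1.045 m/s
Re = VD/ν = 1.045·0.384/1.48×10^-6 = 2.71×10^5 → turbulent
ε/D = 0.32/384 = 8.33×10^-4
Haaland: f = 0.01988
h_f = f(L/D)V²/(2g) = 0.01988·(897/0.384)·1.045²/(2·9.81) = 2.584 m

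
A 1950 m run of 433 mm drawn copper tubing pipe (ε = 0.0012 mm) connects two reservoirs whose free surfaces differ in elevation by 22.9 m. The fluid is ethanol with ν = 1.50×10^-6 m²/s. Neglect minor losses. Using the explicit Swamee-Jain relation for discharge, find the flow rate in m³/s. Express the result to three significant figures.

Q ≈ 0.423 m³/s

Swamee-Jain (Type II): Q = -0.965·√(gD⁵h_f/L)·ln[ε/(3.7D) + √(3.17ν²L/(gD³h_f))]
√(gD⁵h_f/L) = √(9.81·0.433⁵·22.9/1950) = 0.04187
ε/(3.7D) = 7.49×10^-7; √(3.17ν²L/(gD³h_f)) = 2.76×10^-5
Q = -0.965·0.04187·ln(2.836×10^-5) = 0.4231 m³/s
Check: V = 2.87 m/s, Re = 8.29×10^5, f = 0.01204, h_f = 22.8 m ≈ 22.9 m ✓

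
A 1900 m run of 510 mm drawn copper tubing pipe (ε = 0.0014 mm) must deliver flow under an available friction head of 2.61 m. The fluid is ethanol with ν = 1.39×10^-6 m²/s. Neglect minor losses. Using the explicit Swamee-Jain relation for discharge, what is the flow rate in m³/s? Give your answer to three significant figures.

Q ≈ 0.203 m³/s

Swamee-Jain (Type II): Q = -0.965·√(gD⁵h_f/L)·ln[ε/(3.7D) + √(3.17ν²L/(gD³h_f))]
√(gD⁵h_f/L) = √(9.81·0.510⁵·2.61/1900) = 0.02156
ε/(3.7D) = 7.42×10^-7; √(3.17ν²L/(gD³h_f)) = 5.85×10^-5
Q = -0.965·0.02156·ln(5.928×10^-5) = 0.2025 m³/s
Check: V = 0.991 m/s, Re = 3.64×10^5, f = 0.01390, h_f = 2.60 m ≈ 2.61 m ✓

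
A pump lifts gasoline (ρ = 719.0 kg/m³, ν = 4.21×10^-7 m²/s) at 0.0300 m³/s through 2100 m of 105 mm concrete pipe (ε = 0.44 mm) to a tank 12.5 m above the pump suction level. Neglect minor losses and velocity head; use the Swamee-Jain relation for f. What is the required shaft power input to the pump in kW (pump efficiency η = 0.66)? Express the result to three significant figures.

P_shaft ≈ 118 kW

V = 4Q/(πD²) = 3.465 m/s; Re = 8.64×10^5; ε/D = 0.00419; f = 0.02900
h_f = f(L/D)V²/2g = 354.9 m
Total head H = z + h_f = 12.5 + 354.9 = 367.4 m
P_hyd = ρgQH = 719.0·9.81·0.0300·367.4 = 77.73 kW
P_shaft = P_hyd/η = 77.73/0.66 = 117.8 kW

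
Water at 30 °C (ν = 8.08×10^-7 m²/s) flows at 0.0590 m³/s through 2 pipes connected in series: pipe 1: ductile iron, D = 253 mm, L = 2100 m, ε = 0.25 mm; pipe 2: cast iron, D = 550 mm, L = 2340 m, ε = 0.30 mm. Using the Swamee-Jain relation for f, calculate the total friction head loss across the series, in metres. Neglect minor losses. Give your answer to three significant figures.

H ≈ 12.2 m

Pipe 1: V = 1.174 m/s, Re = 3.67×10^5, ε/D = 9.88×10^-4, f = 0.02052, h_1 = f(L/D)V²/2g = 11.96 m
Pipe 2: V = 0.2483 m/s, Re = 1.69×10^5, ε/D = 5.45×10^-4, f = 0.01946, h_2 = f(L/D)V²/2g = 0.2603 m
Series → Q common, losses add: H = Σh = 12.22 m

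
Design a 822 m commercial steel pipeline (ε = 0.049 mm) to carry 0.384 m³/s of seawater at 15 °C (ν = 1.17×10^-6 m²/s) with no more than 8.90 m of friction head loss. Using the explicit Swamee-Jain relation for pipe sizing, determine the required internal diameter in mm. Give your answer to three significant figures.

D ≈ 438 mm

Swamee-Jain (Type III): D = 0.66·[ε^1.25·(LQ²/(gh_f))^4.75 + ν·Q^9.4·(L/(gh_f))^5.2]^0.04
LQ²/(gh_f) = 1.388; L/(gh_f) = 9.415
Term 1 = ε^1.25·(…)^4.75 = 1.95×10^-5; Term 2 = ν·Q^9.4·(…)^5.2 = 1.68×10^-5
D = 0.66·(1.95×10^-5 + 1.68×10^-5)^0.04 = 0.4384 m = 438 mm
Check: V = 2.54 m/s, Re = 9.53×10^5, f = 0.01373, h_f = 8.49 m ≈ 8.90 m ✓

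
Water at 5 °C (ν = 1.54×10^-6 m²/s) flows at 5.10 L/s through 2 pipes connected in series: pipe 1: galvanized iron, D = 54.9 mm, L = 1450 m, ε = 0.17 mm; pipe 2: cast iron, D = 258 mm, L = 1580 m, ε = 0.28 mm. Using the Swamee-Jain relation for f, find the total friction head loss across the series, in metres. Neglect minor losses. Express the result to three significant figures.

Pipe 1: V = 2.154 m/s, Re = 7.68×10^4, ε/D = 0.00310, f = 0.02831, h_1 = f(L/D)V²/2g = 176.9 m
Pipe 2: V = 0.09755 m/s, Re = 1.63×10^4, ε/D = 0.00109, f = 0.02945, h_2 = f(L/D)V²/2g = 0.08747 m
Series → Q common, losses add: H = Σh = 177.0 m

H ≈ 177 m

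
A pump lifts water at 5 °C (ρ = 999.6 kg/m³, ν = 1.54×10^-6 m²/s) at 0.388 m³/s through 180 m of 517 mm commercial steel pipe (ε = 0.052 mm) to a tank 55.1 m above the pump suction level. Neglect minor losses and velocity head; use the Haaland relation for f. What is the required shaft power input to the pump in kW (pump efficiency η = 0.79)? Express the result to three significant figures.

V = 4Q/(πD²) = 1.848 m/s; Re = 6.20×10^5; ε/D = 1.01×10^-4; f = 0.01394
h_f = f(L/D)V²/2g = 0.8448 m
Total head H = z + h_f = 55.1 + 0.8448 = 55.94 m
P_hyd = ρgQH = 999.6·9.81·0.388·55.94 = 212.9 kW
P_shaft = P_hyd/η = 212.9/0.79 = 269.4 kW

P_shaft ≈ 269 kW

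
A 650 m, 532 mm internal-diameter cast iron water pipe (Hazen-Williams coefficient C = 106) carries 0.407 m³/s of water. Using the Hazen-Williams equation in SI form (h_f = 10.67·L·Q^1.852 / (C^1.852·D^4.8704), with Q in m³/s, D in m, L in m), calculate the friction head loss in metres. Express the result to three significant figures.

h_f ≈ 5.04 m

h_f = 10.67·650·0.407^1.852 / (106^1.852·0.532^4.8704) = 5.036 m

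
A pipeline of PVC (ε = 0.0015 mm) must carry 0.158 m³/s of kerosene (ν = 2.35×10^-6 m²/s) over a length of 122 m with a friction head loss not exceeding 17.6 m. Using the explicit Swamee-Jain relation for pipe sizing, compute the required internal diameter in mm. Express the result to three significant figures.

D ≈ 183 mm

Swamee-Jain (Type III): D = 0.66·[ε^1.25·(LQ²/(gh_f))^4.75 + ν·Q^9.4·(L/(gh_f))^5.2]^0.04
LQ²/(gh_f) = 0.01764; L/(gh_f) = 0.7066
Term 1 = ε^1.25·(…)^4.75 = 2.46×10^-16; Term 2 = ν·Q^9.4·(…)^5.2 = 1.13×10^-14
D = 0.66·(2.46×10^-16 + 1.13×10^-14)^0.04 = 0.1828 m = 183 mm
Check: V = 6.02 m/s, Re = 4.68×10^5, f = 0.01337, h_f = 16.5 m ≈ 17.6 m ✓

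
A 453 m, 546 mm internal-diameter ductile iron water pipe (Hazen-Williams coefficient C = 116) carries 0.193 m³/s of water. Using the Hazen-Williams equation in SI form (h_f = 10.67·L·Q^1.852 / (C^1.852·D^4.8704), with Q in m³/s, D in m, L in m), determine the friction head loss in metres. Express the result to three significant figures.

h_f ≈ 0.657 m

h_f = 10.67·453·0.193^1.852 / (116^1.852·0.546^4.8704) = 0.6572 m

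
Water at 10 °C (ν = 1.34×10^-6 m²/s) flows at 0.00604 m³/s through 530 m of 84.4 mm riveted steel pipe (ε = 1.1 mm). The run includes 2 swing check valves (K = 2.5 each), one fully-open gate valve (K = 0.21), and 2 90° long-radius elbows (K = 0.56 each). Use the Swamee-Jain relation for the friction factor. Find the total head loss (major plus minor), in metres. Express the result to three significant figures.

V = 4Q/(πD²) = 1.080 m/s; V²/2g = 0.05941 m
Re = 6.80×10^4, ε/D = 0.0130 → f = 0.04260 (Swamee-Jain)
Major: h_f = f(L/D)·V²/2g = 0.04260·6280·0.05941 = 15.89 m
Minor: ΣK = 6.33; h_m = ΣK·V²/2g = 0.3760 m
Total H_L = 15.89 + 0.3760 = 16.27 m

H_L ≈ 16.3 m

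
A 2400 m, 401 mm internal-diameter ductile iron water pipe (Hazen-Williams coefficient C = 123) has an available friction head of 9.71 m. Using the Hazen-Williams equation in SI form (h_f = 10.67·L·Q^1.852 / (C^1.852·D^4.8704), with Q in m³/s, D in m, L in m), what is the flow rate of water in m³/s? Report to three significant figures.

Q ≈ 0.158 m³/s

Rearranging: Q = [h_f·C^1.852·D^4.8704 / (10.67·L)]^(1/1.852)
Q = [9.71·123^1.852·0.401^4.8704 / (10.67·2400)]^0.540 = 0.1581 m³/s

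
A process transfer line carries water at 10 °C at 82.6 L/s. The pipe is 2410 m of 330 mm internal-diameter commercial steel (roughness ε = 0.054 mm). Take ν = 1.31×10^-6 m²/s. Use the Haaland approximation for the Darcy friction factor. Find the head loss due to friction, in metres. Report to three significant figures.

V = 4Q/(πD²) = 4·0.0826/(π·0.330²) = 0.9657 m/s
Re = VD/ν = 0.9657·0.330/1.31×10^-6 = 2.43×10^5 → turbulent
ε/D = 0.054/330 = 1.64×10^-4
Haaland: f = 0.01619
h_f = f(L/D)V²/(2g) = 0.01619·(2410/0.330)·0.9657²/(2·9.81) = 5.621 m

h_f ≈ 5.62 m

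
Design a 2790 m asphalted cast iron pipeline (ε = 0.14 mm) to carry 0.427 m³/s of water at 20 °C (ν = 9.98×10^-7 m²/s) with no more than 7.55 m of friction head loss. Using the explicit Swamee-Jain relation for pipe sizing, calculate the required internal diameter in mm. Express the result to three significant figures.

Swamee-Jain (Type III): D = 0.66·[ε^1.25·(LQ²/(gh_f))^4.75 + ν·Q^9.4·(L/(gh_f))^5.2]^0.04
LQ²/(gh_f) = 6.868; L/(gh_f) = 37.67
Term 1 = ε^1.25·(…)^4.75 = 0.144; Term 2 = ν·Q^9.4·(…)^5.2 = 0.0525
D = 0.66·(0.144 + 0.0525)^0.04 = 0.6184 m = 618 mm
Check: V = 1.42 m/s, Re = 8.81×10^5, f = 0.01516, h_f = 7.04 m ≈ 7.55 m ✓

D ≈ 618 mm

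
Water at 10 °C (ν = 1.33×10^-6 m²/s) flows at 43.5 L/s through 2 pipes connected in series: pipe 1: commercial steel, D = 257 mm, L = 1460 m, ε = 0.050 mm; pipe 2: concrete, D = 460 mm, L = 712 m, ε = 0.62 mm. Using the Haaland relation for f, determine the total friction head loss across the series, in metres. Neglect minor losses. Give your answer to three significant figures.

Pipe 1: V = 0.8386 m/s, Re = 1.62×10^5, ε/D = 1.95×10^-4, f = 0.01734, h_1 = f(L/D)V²/2g = 3.530 m
Pipe 2: V = 0.2617 m/s, Re = 9.05×10^4, ε/D = 0.00135, f = 0.02328, h_2 = f(L/D)V²/2g = 0.1259 m
Series → Q common, losses add: H = Σh = 3.656 m

H ≈ 3.66 m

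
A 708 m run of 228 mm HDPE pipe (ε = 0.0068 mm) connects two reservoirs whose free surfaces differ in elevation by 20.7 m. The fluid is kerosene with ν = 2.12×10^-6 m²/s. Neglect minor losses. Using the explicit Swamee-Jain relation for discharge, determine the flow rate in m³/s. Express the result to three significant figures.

Swamee-Jain (Type II): Q = -0.965·√(gD⁵h_f/L)·ln[ε/(3.7D) + √(3.17ν²L/(gD³h_f))]
√(gD⁵h_f/L) = √(9.81·0.228⁵·20.7/708) = 0.01329
ε/(3.7D) = 8.06×10^-6; √(3.17ν²L/(gD³h_f)) = 6.47×10^-5
Q = -0.965·0.01329·ln(7.280×10^-5) = 0.1222 m³/s
Check: V = 2.99 m/s, Re = 3.22×10^5, f = 0.01454, h_f = 20.6 m ≈ 20.7 m ✓

Q ≈ 0.122 m³/s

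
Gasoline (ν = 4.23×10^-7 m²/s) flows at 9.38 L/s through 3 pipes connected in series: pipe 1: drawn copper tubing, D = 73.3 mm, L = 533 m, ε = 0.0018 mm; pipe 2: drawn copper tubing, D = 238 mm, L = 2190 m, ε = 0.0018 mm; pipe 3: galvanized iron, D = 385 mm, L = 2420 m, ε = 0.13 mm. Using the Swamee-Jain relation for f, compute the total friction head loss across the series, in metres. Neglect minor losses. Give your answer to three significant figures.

H ≈ 26.1 m

Pipe 1: V = 2.223 m/s, Re = 3.85×10^5, ε/D = 2.46×10^-5, f = 0.01405, h_1 = f(L/D)V²/2g = 25.73 m
Pipe 2: V = 0.2108 m/s, Re = 1.19×10^5, ε/D = 7.56×10^-6, f = 0.01729, h_2 = f(L/D)V²/2g = 0.3605 m
Pipe 3: V = 0.08057 m/s, Re = 7.33×10^4, ε/D = 3.38×10^-4, f = 0.02064, h_3 = f(L/D)V²/2g = 0.04294 m
Series → Q common, losses add: H = Σh = 26.14 m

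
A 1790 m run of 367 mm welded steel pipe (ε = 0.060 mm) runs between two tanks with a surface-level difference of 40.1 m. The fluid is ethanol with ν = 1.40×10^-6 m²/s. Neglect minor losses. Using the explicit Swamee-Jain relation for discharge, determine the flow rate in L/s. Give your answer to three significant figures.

Q ≈ 354 L/s

Swamee-Jain (Type II): Q = -0.965·√(gD⁵h_f/L)·ln[ε/(3.7D) + √(3.17ν²L/(gD³h_f))]
√(gD⁵h_f/L) = √(9.81·0.367⁵·40.1/1790) = 0.03825
ε/(3.7D) = 4.42×10^-5; √(3.17ν²L/(gD³h_f)) = 2.39×10^-5
Q = -0.965·0.03825·ln(6.810×10^-5) = 0.3542 m³/s
Check: V = 3.35 m/s, Re = 8.78×10^5, f = 0.01448, h_f = 40.3 m ≈ 40.1 m ✓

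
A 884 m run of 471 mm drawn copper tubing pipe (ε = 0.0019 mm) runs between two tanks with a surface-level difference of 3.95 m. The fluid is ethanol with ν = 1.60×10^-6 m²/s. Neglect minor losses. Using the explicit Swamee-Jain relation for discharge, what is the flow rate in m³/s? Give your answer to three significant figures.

Swamee-Jain (Type II): Q = -0.965·√(gD⁵h_f/L)·ln[ε/(3.7D) + √(3.17ν²L/(gD³h_f))]
√(gD⁵h_f/L) = √(9.81·0.471⁵·3.95/884) = 0.03188
ε/(3.7D) = 1.09×10^-6; √(3.17ν²L/(gD³h_f)) = 4.21×10^-5
Q = -0.965·0.03188·ln(4.318×10^-5) = 0.3091 m³/s
Check: V = 1.77 m/s, Re = 5.22×10^5, f = 0.01306, h_f = 3.93 m ≈ 3.95 m ✓

Q ≈ 0.309 m³/s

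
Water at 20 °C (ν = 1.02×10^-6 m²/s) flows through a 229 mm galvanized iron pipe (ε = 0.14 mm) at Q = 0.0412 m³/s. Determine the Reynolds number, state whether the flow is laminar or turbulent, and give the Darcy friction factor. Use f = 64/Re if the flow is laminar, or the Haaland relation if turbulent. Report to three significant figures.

V = 4Q/(πD²) = 1.000 m/s
Re = VD/ν = 1.000·0.229/1.02×10^-6 = 2.25×10^5
Re > 4000 → turbulent; ε/D = 6.11×10^-4
Haaland: f = 0.01904

Re ≈ 2.25×10^5; turbulent; f ≈ 0.0190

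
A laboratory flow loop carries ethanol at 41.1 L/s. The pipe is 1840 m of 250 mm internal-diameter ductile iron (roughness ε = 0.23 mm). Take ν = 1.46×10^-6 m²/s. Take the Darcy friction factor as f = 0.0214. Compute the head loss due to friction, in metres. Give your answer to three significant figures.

V = 4Q/(πD²) = 4·0.0411/(π·0.250²) = 0.8373 m/s
h_f = f(L/D)V²/(2g) = 0.02140·(1840/0.250)·0.8373²/(2·9.81) = 5.628 m

h_f ≈ 5.63 m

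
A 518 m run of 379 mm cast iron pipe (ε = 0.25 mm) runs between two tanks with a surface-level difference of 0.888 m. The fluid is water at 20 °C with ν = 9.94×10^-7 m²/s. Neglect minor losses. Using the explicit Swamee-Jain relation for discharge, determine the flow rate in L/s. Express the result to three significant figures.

Swamee-Jain (Type II): Q = -0.965·√(gD⁵h_f/L)·ln[ε/(3.7D) + √(3.17ν²L/(gD³h_f))]
√(gD⁵h_f/L) = √(9.81·0.379⁵·0.888/518) = 0.01147
ε/(3.7D) = 1.78×10^-4; √(3.17ν²L/(gD³h_f)) = 5.85×10^-5
Q = -0.965·0.01147·ln(2.368×10^-4) = 0.09239 m³/s
Check: V = 0.819 m/s, Re = 3.12×10^5, f = 0.01914, h_f = 0.894 m ≈ 0.888 m ✓

Q ≈ 92.4 L/s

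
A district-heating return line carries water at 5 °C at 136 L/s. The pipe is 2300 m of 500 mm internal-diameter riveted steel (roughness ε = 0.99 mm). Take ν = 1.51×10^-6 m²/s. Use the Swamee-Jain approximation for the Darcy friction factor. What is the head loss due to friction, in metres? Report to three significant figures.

h_f ≈ 2.73 m

V = 4Q/(πD²) = 4·0.136/(π·0.500²) = 0.6926 m/s
Re = VD/ν = 0.6926·0.500/1.51×10^-6 = 2.29×10^5 → turbulent
ε/D = 0.99/500 = 0.00198
Swamee-Jain: f = 0.02431
h_f = f(L/D)V²/(2g) = 0.02431·(2300/0.500)·0.6926²/(2·9.81) = 2.734 m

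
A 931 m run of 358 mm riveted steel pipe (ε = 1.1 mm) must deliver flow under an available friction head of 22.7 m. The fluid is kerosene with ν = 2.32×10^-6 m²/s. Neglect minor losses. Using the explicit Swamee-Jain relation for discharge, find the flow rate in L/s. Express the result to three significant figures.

Q ≈ 255 L/s

Swamee-Jain (Type II): Q = -0.965·√(gD⁵h_f/L)·ln[ε/(3.7D) + √(3.17ν²L/(gD³h_f))]
√(gD⁵h_f/L) = √(9.81·0.358⁵·22.7/931) = 0.03750
ε/(3.7D) = 8.30×10^-4; √(3.17ν²L/(gD³h_f)) = 3.94×10^-5
Q = -0.965·0.03750·ln(8.699×10^-4) = 0.2550 m³/s
Check: V = 2.53 m/s, Re = 3.91×10^5, f = 0.02681, h_f = 22.8 m ≈ 22.7 m ✓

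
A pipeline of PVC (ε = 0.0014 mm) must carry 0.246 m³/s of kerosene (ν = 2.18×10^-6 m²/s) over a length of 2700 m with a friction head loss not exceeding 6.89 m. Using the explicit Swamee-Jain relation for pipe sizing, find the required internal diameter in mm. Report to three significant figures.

Swamee-Jain (Type III): D = 0.66·[ε^1.25·(LQ²/(gh_f))^4.75 + ν·Q^9.4·(L/(gh_f))^5.2]^0.04
LQ²/(gh_f) = 2.417; L/(gh_f) = 39.95
Term 1 = ε^1.25·(…)^4.75 = 3.19×10^-6; Term 2 = ν·Q^9.4·(…)^5.2 = 8.73×10^-4
D = 0.66·(3.19×10^-6 + 8.73×10^-4)^0.04 = 0.4980 m = 498 mm
Check: V = 1.26 m/s, Re = 2.88×10^5, f = 0.01451, h_f = 6.40 m ≈ 6.89 m ✓

D ≈ 498 mm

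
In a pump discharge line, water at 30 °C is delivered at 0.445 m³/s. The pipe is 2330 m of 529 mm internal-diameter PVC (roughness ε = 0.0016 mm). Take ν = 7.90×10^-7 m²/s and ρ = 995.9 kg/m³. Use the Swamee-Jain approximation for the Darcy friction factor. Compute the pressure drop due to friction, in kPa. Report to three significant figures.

Δp ≈ 100 kPa

V = 4Q/(πD²) = 4·0.445/(π·0.529²) = 2.025 m/s
Re = VD/ν = 2.025·0.529/7.90×10^-7 = 1.36×10^6 → turbulent
ε/D = 0.0016/529 = 3.02×10^-6
Swamee-Jain: f = 0.01113
h_f = f(L/D)V²/(2g) = 0.01113·(2330/0.529)·2.025²/(2·9.81) = 10.24 m
Δp = ρg·h_f = 995.9·9.81·10.24 = 100.0 kPa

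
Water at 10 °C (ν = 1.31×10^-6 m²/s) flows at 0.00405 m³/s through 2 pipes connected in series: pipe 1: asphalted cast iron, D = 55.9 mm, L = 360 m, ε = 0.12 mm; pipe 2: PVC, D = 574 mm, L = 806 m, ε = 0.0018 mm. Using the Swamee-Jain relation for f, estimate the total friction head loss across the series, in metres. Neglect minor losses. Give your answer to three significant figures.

Pipe 1: V = 1.650 m/s, Re = 7.04×10^4, ε/D = 0.00215, f = 0.02633, h_1 = f(L/D)V²/2g = 23.54 m
Pipe 2: V = 0.01565 m/s, Re = 6860, ε/D = 3.14×10^-6, f = 0.03446, h_2 = f(L/D)V²/2g = 6.041×10^-4 m
Series → Q common, losses add: H = Σh = 23.54 m

H ≈ 23.5 m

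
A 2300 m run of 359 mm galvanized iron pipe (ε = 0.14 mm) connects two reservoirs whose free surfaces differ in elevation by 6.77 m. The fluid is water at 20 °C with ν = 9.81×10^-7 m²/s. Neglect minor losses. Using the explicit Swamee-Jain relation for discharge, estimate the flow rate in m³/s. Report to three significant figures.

Swamee-Jain (Type II): Q = -0.965·√(gD⁵h_f/L)·ln[ε/(3.7D) + √(3.17ν²L/(gD³h_f))]
√(gD⁵h_f/L) = √(9.81·0.359⁵·6.77/2300) = 0.01312
ε/(3.7D) = 1.05×10^-4; √(3.17ν²L/(gD³h_f)) = 4.78×10^-5
Q = -0.965·0.01312·ln(1.532×10^-4) = 0.1112 m³/s
Check: V = 1.10 m/s, Re = 4.02×10^5, f = 0.01728, h_f = 6.81 m ≈ 6.77 m ✓

Q ≈ 0.111 m³/s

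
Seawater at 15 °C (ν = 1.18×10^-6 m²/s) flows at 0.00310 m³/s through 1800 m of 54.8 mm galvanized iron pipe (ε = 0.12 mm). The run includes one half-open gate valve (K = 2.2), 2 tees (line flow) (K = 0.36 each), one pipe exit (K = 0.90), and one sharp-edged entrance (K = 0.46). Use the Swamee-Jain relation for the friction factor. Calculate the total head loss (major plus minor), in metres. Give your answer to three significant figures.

H_L ≈ 77.7 m

V = 4Q/(πD²) = 1.314 m/s; V²/2g = 0.08805 m
Re = 6.10×10^4, ε/D = 0.00219 → f = 0.02673 (Swamee-Jain)
Major: h_f = f(L/D)·V²/2g = 0.02673·32847·0.08805 = 77.32 m
Minor: ΣK = 4.28; h_m = ΣK·V²/2g = 0.3768 m
Total H_L = 77.32 + 0.3768 = 77.69 m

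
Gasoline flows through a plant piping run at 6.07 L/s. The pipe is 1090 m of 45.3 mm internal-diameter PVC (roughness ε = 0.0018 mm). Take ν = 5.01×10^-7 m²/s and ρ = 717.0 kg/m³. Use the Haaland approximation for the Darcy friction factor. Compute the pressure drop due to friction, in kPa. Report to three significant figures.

V = 4Q/(πD²) = 4·0.00607/(π·0.0453²) = 3.766 m/s
Re = VD/ν = 3.766·0.0453/5.01×10^-7 = 3.41×10^5 → turbulent
ε/D = 0.0018/45.3 = 3.97×10^-5
Haaland: f = 0.01438
h_f = f(L/D)V²/(2g) = 0.01438·(1090/0.0453)·3.766²/(2·9.81) = 250.2 m
Δp = ρg·h_f = 717.0·9.81·250.2 = 1760 kPa

Δp ≈ 1760 kPa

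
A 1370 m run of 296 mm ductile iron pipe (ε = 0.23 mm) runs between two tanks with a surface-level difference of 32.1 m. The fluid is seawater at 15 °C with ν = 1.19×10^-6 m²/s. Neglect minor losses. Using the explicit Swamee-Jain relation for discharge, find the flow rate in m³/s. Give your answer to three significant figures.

Q ≈ 0.184 m³/s

Swamee-Jain (Type II): Q = -0.965·√(gD⁵h_f/L)·ln[ε/(3.7D) + √(3.17ν²L/(gD³h_f))]
√(gD⁵h_f/L) = √(9.81·0.296⁵·32.1/1370) = 0.02285
ε/(3.7D) = 2.10×10^-4; √(3.17ν²L/(gD³h_f)) = 2.74×10^-5
Q = -0.965·0.02285·ln(2.374×10^-4) = 0.1841 m³/s
Check: V = 2.67 m/s, Re = 6.65×10^5, f = 0.01914, h_f = 32.3 m ≈ 32.1 m ✓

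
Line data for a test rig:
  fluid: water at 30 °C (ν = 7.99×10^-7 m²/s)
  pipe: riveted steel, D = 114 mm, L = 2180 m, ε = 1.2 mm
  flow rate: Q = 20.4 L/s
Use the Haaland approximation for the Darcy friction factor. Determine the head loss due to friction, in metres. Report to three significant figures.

V = 4Q/(πD²) = 4·0.0204/(π·0.114²) = 1.999 m/s
Re = VD/ν = 1.999·0.114/7.99×10^-7 = 2.85×10^5 → turbulent
ε/D = 1.2/114 = 0.0105
Haaland: f = 0.03884
h_f = f(L/D)V²/(2g) = 0.03884·(2180/0.114)·1.999²/(2·9.81) = 151.2 m

h_f ≈ 151 m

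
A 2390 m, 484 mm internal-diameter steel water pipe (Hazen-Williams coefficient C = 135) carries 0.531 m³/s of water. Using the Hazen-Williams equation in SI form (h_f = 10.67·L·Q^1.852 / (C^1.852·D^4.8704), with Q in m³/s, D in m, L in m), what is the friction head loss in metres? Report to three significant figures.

h_f = 10.67·2390·0.531^1.852 / (135^1.852·0.484^4.8704) = 30.69 m

h_f ≈ 30.7 m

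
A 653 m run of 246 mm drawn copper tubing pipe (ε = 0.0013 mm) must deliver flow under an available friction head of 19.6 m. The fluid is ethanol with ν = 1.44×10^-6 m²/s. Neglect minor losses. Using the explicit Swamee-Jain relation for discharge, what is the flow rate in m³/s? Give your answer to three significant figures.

Q ≈ 0.159 m³/s

Swamee-Jain (Type II): Q = -0.965·√(gD⁵h_f/L)·ln[ε/(3.7D) + √(3.17ν²L/(gD³h_f))]
√(gD⁵h_f/L) = √(9.81·0.246⁵·19.6/653) = 0.01629
ε/(3.7D) = 1.43×10^-6; √(3.17ν²L/(gD³h_f)) = 3.87×10^-5
Q = -0.965·0.01629·ln(4.015×10^-5) = 0.1591 m³/s
Check: V = 3.35 m/s, Re = 5.72×10^5, f = 0.01287, h_f = 19.5 m ≈ 19.6 m ✓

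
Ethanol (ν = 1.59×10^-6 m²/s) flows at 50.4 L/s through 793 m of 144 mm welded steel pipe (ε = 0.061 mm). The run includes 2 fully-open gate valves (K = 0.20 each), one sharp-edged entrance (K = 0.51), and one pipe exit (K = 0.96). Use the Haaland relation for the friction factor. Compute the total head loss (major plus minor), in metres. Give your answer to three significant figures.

H_L ≈ 48.5 m

V = 4Q/(πD²) = 3.095 m/s; V²/2g = 0.4881 m
Re = 2.80×10^5, ε/D = 4.24×10^-4 → f = 0.01771 (Haaland)
Major: h_f = f(L/D)·V²/2g = 0.01771·5507·0.4881 = 47.59 m
Minor: ΣK = 1.87; h_m = ΣK·V²/2g = 0.9128 m
Total H_L = 47.59 + 0.9128 = 48.51 m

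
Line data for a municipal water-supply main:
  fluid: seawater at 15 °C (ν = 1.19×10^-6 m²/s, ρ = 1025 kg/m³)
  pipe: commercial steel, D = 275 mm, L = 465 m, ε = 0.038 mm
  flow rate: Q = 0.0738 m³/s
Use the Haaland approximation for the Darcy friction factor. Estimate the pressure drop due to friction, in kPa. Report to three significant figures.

V = 4Q/(πD²) = 4·0.0738/(π·0.275²) = 1.243 m/s
Re = VD/ν = 1.243·0.275/1.19×10^-6 = 2.87×10^5 → turbulent
ε/D = 0.038/275 = 1.38×10^-4
Haaland: f = 0.01565
h_f = f(L/D)V²/(2g) = 0.01565·(465/0.275)·1.243²/(2·9.81) = 2.082 m
Δp = ρg·h_f = 1025·9.81·2.082 = 20.93 kPa

Δp ≈ 20.9 kPa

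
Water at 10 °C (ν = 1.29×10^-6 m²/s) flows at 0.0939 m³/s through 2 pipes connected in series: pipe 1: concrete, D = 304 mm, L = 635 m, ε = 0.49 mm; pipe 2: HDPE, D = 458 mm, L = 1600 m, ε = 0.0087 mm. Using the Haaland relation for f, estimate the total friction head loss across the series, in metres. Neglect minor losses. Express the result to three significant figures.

Pipe 1: V = 1.294 m/s, Re = 3.05×10^5, ε/D = 0.00161, f = 0.02278, h_1 = f(L/D)V²/2g = 4.059 m
Pipe 2: V = 0.5700 m/s, Re = 2.02×10^5, ε/D = 1.90×10^-5, f = 0.01558, h_2 = f(L/D)V²/2g = 0.9013 m
Series → Q common, losses add: H = Σh = 4.961 m

H ≈ 4.96 m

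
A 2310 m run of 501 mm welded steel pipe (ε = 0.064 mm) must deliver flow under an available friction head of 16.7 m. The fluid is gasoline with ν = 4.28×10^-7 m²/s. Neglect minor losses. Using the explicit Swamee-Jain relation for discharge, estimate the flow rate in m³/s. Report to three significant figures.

Q ≈ 0.459 m³/s

Swamee-Jain (Type II): Q = -0.965·√(gD⁵h_f/L)·ln[ε/(3.7D) + √(3.17ν²L/(gD³h_f))]
√(gD⁵h_f/L) = √(9.81·0.501⁵·16.7/2310) = 0.04731
ε/(3.7D) = 3.45×10^-5; √(3.17ν²L/(gD³h_f)) = 8.07×10^-6
Q = -0.965·0.04731·ln(4.259×10^-5) = 0.4595 m³/s
Check: V = 2.33 m/s, Re = 2.73×10^6, f = 0.01316, h_f = 16.8 m ≈ 16.7 m ✓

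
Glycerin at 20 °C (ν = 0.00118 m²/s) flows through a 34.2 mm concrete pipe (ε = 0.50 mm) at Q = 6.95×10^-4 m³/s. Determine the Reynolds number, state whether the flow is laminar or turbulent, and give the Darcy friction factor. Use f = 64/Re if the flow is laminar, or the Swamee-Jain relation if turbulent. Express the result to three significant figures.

Re ≈ 21.9; laminar; f = 64/Re ≈ 2.92

V = 4Q/(πD²) = 0.7566 m/s
Re = VD/ν = 0.7566·0.0342/0.00118 = 21.9
Re < 2300 → laminar → f = 64/Re = 2.919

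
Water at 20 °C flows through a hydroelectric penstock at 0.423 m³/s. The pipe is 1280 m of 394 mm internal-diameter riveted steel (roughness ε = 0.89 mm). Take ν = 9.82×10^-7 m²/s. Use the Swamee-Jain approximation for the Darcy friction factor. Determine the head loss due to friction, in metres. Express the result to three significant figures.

V = 4Q/(πD²) = 4·0.423/(π·0.394²) = 3.469 m/s
Re = VD/ν = 3.469·0.394/9.82×10^-7 = 1.39×10^6 → turbulent
ε/D = 0.89/394 = 0.00226
Swamee-Jain: f = 0.02438
h_f = f(L/D)V²/(2g) = 0.02438·(1280/0.394)·3.469²/(2·9.81) = 48.59 m

h_f ≈ 48.6 m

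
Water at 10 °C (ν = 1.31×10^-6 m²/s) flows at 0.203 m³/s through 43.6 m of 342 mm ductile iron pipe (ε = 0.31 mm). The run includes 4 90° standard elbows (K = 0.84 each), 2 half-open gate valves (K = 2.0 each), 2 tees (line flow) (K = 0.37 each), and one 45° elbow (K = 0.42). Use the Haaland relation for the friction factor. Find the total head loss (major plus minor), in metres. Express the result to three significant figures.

V = 4Q/(πD²) = 2.210 m/s; V²/2g = 0.2489 m
Re = 5.77×10^5, ε/D = 9.06×10^-4 → f = 0.01970 (Haaland)
Major: h_f = f(L/D)·V²/2g = 0.01970·127.5·0.2489 = 0.6251 m
Minor: ΣK = 8.52; h_m = ΣK·V²/2g = 2.121 m
Total H_L = 0.6251 + 2.121 = 2.746 m

H_L ≈ 2.75 m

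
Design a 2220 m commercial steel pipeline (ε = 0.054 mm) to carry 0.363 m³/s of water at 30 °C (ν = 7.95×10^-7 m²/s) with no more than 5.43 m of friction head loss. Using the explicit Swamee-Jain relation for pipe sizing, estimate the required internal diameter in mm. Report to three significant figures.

Swamee-Jain (Type III): D = 0.66·[ε^1.25·(LQ²/(gh_f))^4.75 + ν·Q^9.4·(L/(gh_f))^5.2]^0.04
LQ²/(gh_f) = 5.492; L/(gh_f) = 41.68
Term 1 = ε^1.25·(…)^4.75 = 0.0151; Term 2 = ν·Q^9.4·(…)^5.2 = 0.0154
D = 0.66·(0.0151 + 0.0154)^0.04 = 0.5740 m = 574 mm
Check: V = 1.40 m/s, Re = 1.01×10^6, f = 0.01340, h_f = 5.20 m ≈ 5.43 m ✓

D ≈ 574 mm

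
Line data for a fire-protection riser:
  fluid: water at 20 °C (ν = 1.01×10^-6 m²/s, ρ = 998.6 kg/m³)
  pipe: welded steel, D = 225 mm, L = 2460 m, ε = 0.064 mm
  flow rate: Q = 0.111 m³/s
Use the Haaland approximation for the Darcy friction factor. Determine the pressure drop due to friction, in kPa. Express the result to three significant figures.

V = 4Q/(πD²) = 4·0.111/(π·0.225²) = 2.792 m/s
Re = VD/ν = 2.792·0.225/1.01×10^-6 = 6.22×10^5 → turbulent
ε/D = 0.064/225 = 2.84×10^-4
Haaland: f = 0.01581
h_f = f(L/D)V²/(2g) = 0.01581·(2460/0.225)·2.792²/(2·9.81) = 68.68 m
Δp = ρg·h_f = 998.6·9.81·68.68 = 672.8 kPa

Δp ≈ 673 kPa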